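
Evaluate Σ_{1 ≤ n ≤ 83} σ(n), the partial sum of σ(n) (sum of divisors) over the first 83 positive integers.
Σ_{n ≤ 83} σ(n) = 5645

Compute σ(n) for each 1 ≤ n ≤ 83: σ(1) = 1, σ(2) = 3, σ(3) = 4, σ(4) = 7, σ(5) = 6, σ(6) = 12, σ(7) = 8, σ(8) = 15, σ(9) = 13, σ(10) = 18, σ(11) = 12, σ(12) = 28, σ(13) = 14, σ(14) = 24, σ(15) = 24, σ(16) = 31, σ(17) = 18, σ(18) = 39, σ(19) = 20, σ(20) = 42, σ(21) = 32, σ(22) = 36, σ(23) = 24, σ(24) = 60, σ(25) = 31, σ(26) = 42, σ(27) = 40, σ(28) = 56, σ(29) = 30, σ(30) = 72, σ(31) = 32, σ(32) = 63, σ(33) = 48, σ(34) = 54, σ(35) = 48, σ(36) = 91, σ(37) = 38, σ(38) = 60, σ(39) = 56, σ(40) = 90, σ(41) = 42, σ(42) = 96, σ(43) = 44, σ(44) = 84, σ(45) = 78, σ(46) = 72, σ(47) = 48, σ(48) = 124, σ(49) = 57, σ(50) = 93, σ(51) = 72, σ(52) = 98, σ(53) = 54, σ(54) = 120, σ(55) = 72, σ(56) = 120, σ(57) = 80, σ(58) = 90, σ(59) = 60, σ(60) = 168, σ(61) = 62, σ(62) = 96, σ(63) = 104, σ(64) = 127, σ(65) = 84, σ(66) = 144, σ(67) = 68, σ(68) = 126, σ(69) = 96, σ(70) = 144, σ(71) = 72, σ(72) = 195, σ(73) = 74, σ(74) = 114, σ(75) = 124, σ(76) = 140, σ(77) = 96, σ(78) = 168, σ(79) = 80, σ(80) = 186, σ(81) = 121, σ(82) = 126, σ(83) = 84. Summing all 83 values: 5645. (Average order: Σ_{n ≤ x} σ(n) ~ (π²/12) x². For x = 83, (π²/12)·83² ≈ 5665.98.)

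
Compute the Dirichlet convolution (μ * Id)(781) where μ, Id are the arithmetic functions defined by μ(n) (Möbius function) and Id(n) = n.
(μ * Id)(781) = 700

Divisors of 781: [1, 11, 71, 781]. For each d | 781:
  d = 1: μ(1) · Id(781/1) = 1 · 781 = 781
  d = 11: μ(11) · Id(781/11) = -1 · 71 = -71
  d = 71: μ(71) · Id(781/71) = -1 · 11 = -11
  d = 781: μ(781) · Id(781/781) = 1 · 1 = 1
Summing: (μ * Id)(781) = 781 + -71 + -11 + 1 = 700.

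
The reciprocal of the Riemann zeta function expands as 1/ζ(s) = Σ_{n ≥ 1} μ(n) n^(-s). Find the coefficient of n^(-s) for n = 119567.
μ(119567) = 1

Factor n = 119567 = 7 · 19 · 29 · 31. μ(n) = 0 if any exponent ≥ 2 (not squarefree); otherwise μ(n) = (−1)^{ω(n)} where ω(n) is the number of distinct prime factors. Applying: μ(119567) = 1.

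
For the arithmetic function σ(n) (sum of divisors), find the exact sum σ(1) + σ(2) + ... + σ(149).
Σ_{n ≤ 149} σ(n) = 18232

Compute σ(n) for each 1 ≤ n ≤ 149: σ(1) = 1, σ(2) = 3, σ(3) = 4, σ(4) = 7, σ(5) = 6, σ(6) = 12, σ(7) = 8, σ(8) = 15, σ(9) = 13, σ(10) = 18, σ(11) = 12, σ(12) = 28, σ(13) = 14, σ(14) = 24, σ(15) = 24, σ(16) = 31, σ(17) = 18, σ(18) = 39, σ(19) = 20, σ(20) = 42, σ(21) = 32, σ(22) = 36, σ(23) = 24, σ(24) = 60, σ(25) = 31, σ(26) = 42, σ(27) = 40, σ(28) = 56, σ(29) = 30, σ(30) = 72, σ(31) = 32, σ(32) = 63, σ(33) = 48, σ(34) = 54, σ(35) = 48, σ(36) = 91, σ(37) = 38, σ(38) = 60, σ(39) = 56, σ(40) = 90, σ(41) = 42, σ(42) = 96, σ(43) = 44, σ(44) = 84, σ(45) = 78, σ(46) = 72, σ(47) = 48, σ(48) = 124, σ(49) = 57, σ(50) = 93, σ(51) = 72, σ(52) = 98, σ(53) = 54, σ(54) = 120, σ(55) = 72, σ(56) = 120, σ(57) = 80, σ(58) = 90, σ(59) = 60, σ(60) = 168, σ(61) = 62, σ(62) = 96, σ(63) = 104, σ(64) = 127, σ(65) = 84, σ(66) = 144, σ(67) = 68, σ(68) = 126, σ(69) = 96, σ(70) = 144, σ(71) = 72, σ(72) = 195, σ(73) = 74, σ(74) = 114, σ(75) = 124, σ(76) = 140, σ(77) = 96, σ(78) = 168, σ(79) = 80, σ(80) = 186, σ(81) = 121, σ(82) = 126, σ(83) = 84, σ(84) = 224, σ(85) = 108, σ(86) = 132, σ(87) = 120, σ(88) = 180, σ(89) = 90, σ(90) = 234, σ(91) = 112, σ(92) = 168, σ(93) = 128, σ(94) = 144, σ(95) = 120, σ(96) = 252, σ(97) = 98, σ(98) = 171, σ(99) = 156, σ(100) = 217, σ(101) = 102, σ(102) = 216, σ(103) = 104, σ(104) = 210, σ(105) = 192, σ(106) = 162, σ(107) = 108, σ(108) = 280, σ(109) = 110, σ(110) = 216, σ(111) = 152, σ(112) = 248, σ(113) = 114, σ(114) = 240, σ(115) = 144, σ(116) = 210, σ(117) = 182, σ(118) = 180, σ(119) = 144, σ(120) = 360, σ(121) = 133, σ(122) = 186, σ(123) = 168, σ(124) = 224, σ(125) = 156, σ(126) = 312, σ(127) = 128, σ(128) = 255, σ(129) = 176, σ(130) = 252, σ(131) = 132, σ(132) = 336, σ(133) = 160, σ(134) = 204, σ(135) = 240, σ(136) = 270, σ(137) = 138, σ(138) = 288, σ(139) = 140, σ(140) = 336, σ(141) = 192, σ(142) = 216, σ(143) = 168, σ(144) = 403, σ(145) = 180, σ(146) = 222, σ(147) = 228, σ(148) = 266, σ(149) = 150. Summing all 149 values: 18232. (Average order: Σ_{n ≤ x} σ(n) ~ (π²/12) x². For x = 149, (π²/12)·149² ≈ 18259.59.)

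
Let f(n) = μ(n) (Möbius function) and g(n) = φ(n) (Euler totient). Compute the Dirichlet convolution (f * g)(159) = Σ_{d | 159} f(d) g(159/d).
(μ * φ)(159) = 51

Divisors of 159: [1, 3, 53, 159]. For each d | 159:
  d = 1: μ(1) · φ(159/1) = 1 · 104 = 104
  d = 3: μ(3) · φ(159/3) = -1 · 52 = -52
  d = 53: μ(53) · φ(159/53) = -1 · 2 = -2
  d = 159: μ(159) · φ(159/159) = 1 · 1 = 1
Summing: (μ * φ)(159) = 104 + -52 + -2 + 1 = 51.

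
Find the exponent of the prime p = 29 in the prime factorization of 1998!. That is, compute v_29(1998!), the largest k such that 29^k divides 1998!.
v_29(1998!) = 70

Legendre's formula: v_p(n!) = Σ_{k ≥ 1} ⌊n / p^k⌋. For p = 29, n = 1998, the terms are:
  ⌊1998/29^1⌋ = ⌊1998/29⌋ = 68
  ⌊1998/29^2⌋ = ⌊1998/841⌋ = 2
(the next term ⌊1998/29^3⌋ = 0, terminating the sum). Summing: v_29(1998!) = 68 + 2 = 70.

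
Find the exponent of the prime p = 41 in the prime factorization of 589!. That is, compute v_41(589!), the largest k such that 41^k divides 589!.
v_41(589!) = 14

Legendre's formula: v_p(n!) = Σ_{k ≥ 1} ⌊n / p^k⌋. For p = 41, n = 589, the terms are:
  ⌊589/41^1⌋ = ⌊589/41⌋ = 14
(the next term ⌊589/41^2⌋ = 0, terminating the sum). Summing: v_41(589!) = 14 = 14.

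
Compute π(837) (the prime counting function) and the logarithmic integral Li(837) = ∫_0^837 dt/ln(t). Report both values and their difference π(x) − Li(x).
π(837) = 145;  Li(837) ≈ 153.71;  π(x) − Li(x) ≈ -8.71.

Direct count of primes ≤ 837 gives π(837) = 145. Numerical evaluation of the logarithmic integral gives Li(837) ≈ 153.71. The difference π(x) − Li(x) ≈ -8.71 is typically negative for small/moderate x (Li(x) overestimates), though Littlewood's theorem shows this sign changes infinitely often.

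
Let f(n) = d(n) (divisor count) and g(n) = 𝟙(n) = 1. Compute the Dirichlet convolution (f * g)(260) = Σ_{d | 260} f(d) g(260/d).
(d * 𝟙)(260) = 54

Divisors of 260: [1, 2, 4, 5, 10, 13, 20, 26, 52, 65, 130, 260]. For each d | 260:
  d = 1: d(1) · 𝟙(260/1) = 1 · 1 = 1
  d = 2: d(2) · 𝟙(260/2) = 2 · 1 = 2
  d = 4: d(4) · 𝟙(260/4) = 3 · 1 = 3
  d = 5: d(5) · 𝟙(260/5) = 2 · 1 = 2
  d = 10: d(10) · 𝟙(260/10) = 4 · 1 = 4
  d = 13: d(13) · 𝟙(260/13) = 2 · 1 = 2
  d = 20: d(20) · 𝟙(260/20) = 6 · 1 = 6
  d = 26: d(26) · 𝟙(260/26) = 4 · 1 = 4
  d = 52: d(52) · 𝟙(260/52) = 6 · 1 = 6
  d = 65: d(65) · 𝟙(260/65) = 4 · 1 = 4
  d = 130: d(130) · 𝟙(260/130) = 8 · 1 = 8
  d = 260: d(260) · 𝟙(260/260) = 12 · 1 = 12
Summing: (d * 𝟙)(260) = 1 + 2 + 3 + 2 + 4 + 2 + 6 + 4 + 6 + 4 + 8 + 12 = 54.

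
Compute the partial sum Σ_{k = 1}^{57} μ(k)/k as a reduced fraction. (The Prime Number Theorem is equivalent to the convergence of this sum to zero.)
Σ μ(k)/k = 519973962150962777/32589158477190044730

Values of μ(k) for 1 ≤ k ≤ 57: μ(1) = 1, μ(2) = -1, μ(3) = -1, μ(5) = -1, μ(6) = 1, μ(7) = -1, μ(10) = 1, μ(11) = -1, μ(13) = -1, μ(14) = 1, μ(15) = 1, μ(17) = -1, μ(19) = -1, μ(21) = 1, μ(22) = 1, μ(23) = -1, μ(26) = 1, μ(29) = -1, μ(30) = -1, μ(31) = -1, μ(33) = 1, μ(34) = 1, μ(35) = 1, μ(37) = -1, μ(38) = 1, μ(39) = 1, μ(41) = -1, μ(42) = -1, μ(43) = -1, μ(46) = 1, μ(47) = -1, μ(51) = 1, μ(53) = -1, μ(55) = 1, μ(57) = 1, with μ = 0 on non-squarefree integers. Summing μ(k)/k for k where μ(k) ≠ 0 gives 519973962150962777/32589158477190044730 ≈ 0.0160. (PNT ⟺ this sum → 0 as n → ∞.)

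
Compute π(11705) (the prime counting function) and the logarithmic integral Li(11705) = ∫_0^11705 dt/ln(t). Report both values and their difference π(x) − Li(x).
π(11705) = 1405;  Li(11705) ≈ 1429.65;  π(x) − Li(x) ≈ -24.65.

Direct count of primes ≤ 11705 gives π(11705) = 1405. Numerical evaluation of the logarithmic integral gives Li(11705) ≈ 1429.65. The difference π(x) − Li(x) ≈ -24.65 is typically negative for small/moderate x (Li(x) overestimates), though Littlewood's theorem shows this sign changes infinitely often.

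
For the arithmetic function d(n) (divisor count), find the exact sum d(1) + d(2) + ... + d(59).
Σ_{n ≤ 59} d(n) = 249

Compute d(n) for each 1 ≤ n ≤ 59: d(1) = 1, d(2) = 2, d(3) = 2, d(4) = 3, d(5) = 2, d(6) = 4, d(7) = 2, d(8) = 4, d(9) = 3, d(10) = 4, d(11) = 2, d(12) = 6, d(13) = 2, d(14) = 4, d(15) = 4, d(16) = 5, d(17) = 2, d(18) = 6, d(19) = 2, d(20) = 6, d(21) = 4, d(22) = 4, d(23) = 2, d(24) = 8, d(25) = 3, d(26) = 4, d(27) = 4, d(28) = 6, d(29) = 2, d(30) = 8, d(31) = 2, d(32) = 6, d(33) = 4, d(34) = 4, d(35) = 4, d(36) = 9, d(37) = 2, d(38) = 4, d(39) = 4, d(40) = 8, d(41) = 2, d(42) = 8, d(43) = 2, d(44) = 6, d(45) = 6, d(46) = 4, d(47) = 2, d(48) = 10, d(49) = 3, d(50) = 6, d(51) = 4, d(52) = 6, d(53) = 2, d(54) = 8, d(55) = 4, d(56) = 8, d(57) = 4, d(58) = 4, d(59) = 2. Summing all 59 values: 249. (Dirichlet's divisor formula: Σ_{n ≤ x} d(n) = x ln(x) + (2γ − 1) x + O(√x). For x = 59, the asymptotic estimate is ≈ 249.69.)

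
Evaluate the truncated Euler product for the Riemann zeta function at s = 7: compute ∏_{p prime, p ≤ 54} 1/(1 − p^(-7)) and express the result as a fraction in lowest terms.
∏ = 72859781352345946164271325208512748367496302513429047898775811498046799405380225394802980517015901501332936608125/72256491859259542003929080814473893559535113224475133477501839873036689289530416476883582246279412849505472872448

The primes p ≤ 54 are [2, 3, 5, 7, 11, 13, 17, 19, 23, 29, 31, 37, 41, 43, 47, 53]. For each prime, (1 − 1/p^7)^(-1) = p^7 / (p^7 − 1). The product is (1 − 1/2^7)^(-1), (1 − 1/3^7)^(-1), (1 − 1/5^7)^(-1), (1 − 1/7^7)^(-1), (1 − 1/11^7)^(-1), (1 − 1/13^7)^(-1), (1 − 1/17^7)^(-1), (1 − 1/19^7)^(-1), (1 − 1/23^7)^(-1), (1 − 1/29^7)^(-1), (1 − 1/31^7)^(-1), (1 − 1/37^7)^(-1), (1 − 1/41^7)^(-1), (1 − 1/43^7)^(-1), (1 − 1/47^7)^(-1), (1 − 1/53^7)^(-1) = ∏ p^7 / (p^7 − 1) = 72859781352345946164271325208512748367496302513429047898775811498046799405380225394802980517015901501332936608125/72256491859259542003929080814473893559535113224475133477501839873036689289530416476883582246279412849505472872448.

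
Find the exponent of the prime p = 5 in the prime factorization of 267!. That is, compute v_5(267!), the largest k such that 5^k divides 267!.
v_5(267!) = 65

Legendre's formula: v_p(n!) = Σ_{k ≥ 1} ⌊n / p^k⌋. For p = 5, n = 267, the terms are:
  ⌊267/5^1⌋ = ⌊267/5⌋ = 53
  ⌊267/5^2⌋ = ⌊267/25⌋ = 10
  ⌊267/5^3⌋ = ⌊267/125⌋ = 2
(the next term ⌊267/5^4⌋ = 0, terminating the sum). Summing: v_5(267!) = 53 + 10 + 2 = 65.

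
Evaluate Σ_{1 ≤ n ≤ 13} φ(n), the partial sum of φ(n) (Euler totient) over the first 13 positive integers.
Σ_{n ≤ 13} φ(n) = 58

Compute φ(n) for each 1 ≤ n ≤ 13: φ(1) = 1, φ(2) = 1, φ(3) = 2, φ(4) = 2, φ(5) = 4, φ(6) = 2, φ(7) = 6, φ(8) = 4, φ(9) = 6, φ(10) = 4, φ(11) = 10, φ(12) = 4, φ(13) = 12. Summing all 13 values: 58. (Average order: Σ_{n ≤ x} φ(n) ~ (3/π²) x². For x = 13, (3/π²)·13² ≈ 51.37.)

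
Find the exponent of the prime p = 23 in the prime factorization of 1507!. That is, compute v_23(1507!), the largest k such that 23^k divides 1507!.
v_23(1507!) = 67

Legendre's formula: v_p(n!) = Σ_{k ≥ 1} ⌊n / p^k⌋. For p = 23, n = 1507, the terms are:
  ⌊1507/23^1⌋ = ⌊1507/23⌋ = 65
  ⌊1507/23^2⌋ = ⌊1507/529⌋ = 2
(the next term ⌊1507/23^3⌋ = 0, terminating the sum). Summing: v_23(1507!) = 65 + 2 = 67.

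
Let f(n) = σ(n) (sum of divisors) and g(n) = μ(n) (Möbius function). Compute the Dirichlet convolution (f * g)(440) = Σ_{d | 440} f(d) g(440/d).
(σ * μ)(440) = 440

Divisors of 440: [1, 2, 4, 5, 8, 10, 11, 20, 22, 40, 44, 55, 88, 110, 220, 440]. For each d | 440:
  d = 1: σ(1) · μ(440/1) = 1 · 0 = 0
  d = 2: σ(2) · μ(440/2) = 3 · 0 = 0
  d = 4: σ(4) · μ(440/4) = 7 · -1 = -7
  d = 5: σ(5) · μ(440/5) = 6 · 0 = 0
  d = 8: σ(8) · μ(440/8) = 15 · 1 = 15
  d = 10: σ(10) · μ(440/10) = 18 · 0 = 0
  d = 11: σ(11) · μ(440/11) = 12 · 0 = 0
  d = 20: σ(20) · μ(440/20) = 42 · 1 = 42
  d = 22: σ(22) · μ(440/22) = 36 · 0 = 0
  d = 40: σ(40) · μ(440/40) = 90 · -1 = -90
  d = 44: σ(44) · μ(440/44) = 84 · 1 = 84
  d = 55: σ(55) · μ(440/55) = 72 · 0 = 0
  d = 88: σ(88) · μ(440/88) = 180 · -1 = -180
  d = 110: σ(110) · μ(440/110) = 216 · 0 = 0
  d = 220: σ(220) · μ(440/220) = 504 · -1 = -504
  d = 440: σ(440) · μ(440/440) = 1080 · 1 = 1080
Summing: (σ * μ)(440) = 0 + 0 + -7 + 0 + 15 + 0 + 0 + 42 + 0 + -90 + 84 + 0 + -180 + 0 + -504 + 1080 = 440.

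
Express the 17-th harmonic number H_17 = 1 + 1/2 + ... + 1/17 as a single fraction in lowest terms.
H_17 = 42142223/12252240

Direct summation: H_17 = 1 + 1/2 + ... + 1/17. The least common denominator is lcm(1, ..., 17) = 12252240; over this denominator the numerator is 12252240 + 6126120 + 4084080 + 3063060 + 2450448 + 2042040 + 1750320 + 1531530 + 1361360 + 1225224 + 1113840 + 1021020 + 942480 + 875160 + 816816 + 765765 + 720720 = 42142223, so H_17 = 42142223/12252240 (already in lowest terms) ≈ 3.43955. (The PNT-adjacent estimate ln(17) + γ ≈ 3.41043 matches within O(1/n).)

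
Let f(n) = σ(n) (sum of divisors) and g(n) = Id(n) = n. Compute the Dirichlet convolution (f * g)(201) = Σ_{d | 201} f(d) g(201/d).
(σ * Id)(201) = 945

Divisors of 201: [1, 3, 67, 201]. For each d | 201:
  d = 1: σ(1) · Id(201/1) = 1 · 201 = 201
  d = 3: σ(3) · Id(201/3) = 4 · 67 = 268
  d = 67: σ(67) · Id(201/67) = 68 · 3 = 204
  d = 201: σ(201) · Id(201/201) = 272 · 1 = 272
Summing: (σ * Id)(201) = 201 + 268 + 204 + 272 = 945.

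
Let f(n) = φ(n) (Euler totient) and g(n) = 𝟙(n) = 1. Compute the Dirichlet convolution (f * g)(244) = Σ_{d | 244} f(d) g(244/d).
(φ * 𝟙)(244) = 244

Divisors of 244: [1, 2, 4, 61, 122, 244]. For each d | 244:
  d = 1: φ(1) · 𝟙(244/1) = 1 · 1 = 1
  d = 2: φ(2) · 𝟙(244/2) = 1 · 1 = 1
  d = 4: φ(4) · 𝟙(244/4) = 2 · 1 = 2
  d = 61: φ(61) · 𝟙(244/61) = 60 · 1 = 60
  d = 122: φ(122) · 𝟙(244/122) = 60 · 1 = 60
  d = 244: φ(244) · 𝟙(244/244) = 120 · 1 = 120
Summing: (φ * 𝟙)(244) = 1 + 1 + 2 + 60 + 60 + 120 = 244.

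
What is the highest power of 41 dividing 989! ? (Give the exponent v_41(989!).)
v_41(989!) = 24

Legendre's formula: v_p(n!) = Σ_{k ≥ 1} ⌊n / p^k⌋. For p = 41, n = 989, the terms are:
  ⌊989/41^1⌋ = ⌊989/41⌋ = 24
(the next term ⌊989/41^2⌋ = 0, terminating the sum). Summing: v_41(989!) = 24 = 24.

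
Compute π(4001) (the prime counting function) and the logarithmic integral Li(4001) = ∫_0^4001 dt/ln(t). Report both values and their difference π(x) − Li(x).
π(4001) = 551;  Li(4001) ≈ 565.49;  π(x) − Li(x) ≈ -14.49.

Direct count of primes ≤ 4001 gives π(4001) = 551. Numerical evaluation of the logarithmic integral gives Li(4001) ≈ 565.49. The difference π(x) − Li(x) ≈ -14.49 is typically negative for small/moderate x (Li(x) overestimates), though Littlewood's theorem shows this sign changes infinitely often.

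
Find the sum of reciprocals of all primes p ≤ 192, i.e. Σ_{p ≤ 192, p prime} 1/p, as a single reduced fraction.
Σ 1/p = 1993491118321872720749042237885450777194444627325999952379378899379116158063/1030893141925860008499560888835674370998623848299590975192766715520279329390

π(192) = 43, so the primes ≤ 192 are [2, 3, 5, 7, 11, 13, 17, 19, 23, 29, 31, 37, 41, 43, 47, 53, 59, 61, 67, 71, 73, 79, 83, 89, 97, 101, 103, 107, 109, 113, 127, 131, 137, 139, 149, 151, 157, 163, 167, 173, 179, 181, 191]. Summing 1/p over these primes: 1993491118321872720749042237885450777194444627325999952379378899379116158063/1030893141925860008499560888835674370998623848299590975192766715520279329390 ≈ 1.9338. Mertens estimate ln ln(192) + 0.2615 ≈ 1.9212.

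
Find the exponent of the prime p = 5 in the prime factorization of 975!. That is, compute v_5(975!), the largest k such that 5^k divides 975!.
v_5(975!) = 242

Legendre's formula: v_p(n!) = Σ_{k ≥ 1} ⌊n / p^k⌋. For p = 5, n = 975, the terms are:
  ⌊975/5^1⌋ = ⌊975/5⌋ = 195
  ⌊975/5^2⌋ = ⌊975/25⌋ = 39
  ⌊975/5^3⌋ = ⌊975/125⌋ = 7
  ⌊975/5^4⌋ = ⌊975/625⌋ = 1
(the next term ⌊975/5^5⌋ = 0, terminating the sum). Summing: v_5(975!) = 195 + 39 + 7 + 1 = 242.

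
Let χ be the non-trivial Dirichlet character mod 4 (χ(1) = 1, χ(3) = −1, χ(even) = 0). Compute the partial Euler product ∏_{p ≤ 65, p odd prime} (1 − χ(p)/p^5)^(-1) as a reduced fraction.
∏ = 478212334295798677259125227573990358291095208018494528428976877948999059062284551009530475199/480056794509206891424767146601704797711651986953735424570384919662551238689346859653136384000

The odd primes p ≤ 65 are [3, 5, 7, 11, 13, 17, 19, 23, 29, 31, 37, 41, 43, 47, 53, 59, 61]. For each, χ(p) = 1 if p ≡ 1 mod 4, χ(p) = −1 if p ≡ 3 mod 4. Taking (1 − χ(p)/p^5)^(-1) = p^5/(p^5 − χ(p)): (1 − (-1)/3^5)^(-1) · (1 − (1)/5^5)^(-1) · (1 − (-1)/7^5)^(-1) · (1 − (-1)/11^5)^(-1) · (1 − (1)/13^5)^(-1) · (1 − (1)/17^5)^(-1) · (1 − (-1)/19^5)^(-1) · (1 − (-1)/23^5)^(-1) · (1 − (1)/29^5)^(-1) · (1 − (-1)/31^5)^(-1) · (1 − (1)/37^5)^(-1) · (1 − (1)/41^5)^(-1) · (1 − (-1)/43^5)^(-1) · (1 − (-1)/47^5)^(-1) · (1 − (1)/53^5)^(-1) · (1 − (-1)/59^5)^(-1) · (1 − (1)/61^5)^(-1) = 478212334295798677259125227573990358291095208018494528428976877948999059062284551009530475199/480056794509206891424767146601704797711651986953735424570384919662551238689346859653136384000.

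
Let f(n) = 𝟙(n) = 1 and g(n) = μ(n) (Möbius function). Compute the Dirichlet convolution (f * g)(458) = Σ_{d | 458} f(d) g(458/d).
(𝟙 * μ)(458) = 0

Divisors of 458: [1, 2, 229, 458]. For each d | 458:
  d = 1: 𝟙(1) · μ(458/1) = 1 · 1 = 1
  d = 2: 𝟙(2) · μ(458/2) = 1 · -1 = -1
  d = 229: 𝟙(229) · μ(458/229) = 1 · -1 = -1
  d = 458: 𝟙(458) · μ(458/458) = 1 · 1 = 1
Summing: (𝟙 * μ)(458) = 1 + -1 + -1 + 1 = 0.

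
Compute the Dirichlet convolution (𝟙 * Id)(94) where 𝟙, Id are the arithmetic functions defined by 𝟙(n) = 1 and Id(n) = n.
(𝟙 * Id)(94) = 144

Divisors of 94: [1, 2, 47, 94]. For each d | 94:
  d = 1: 𝟙(1) · Id(94/1) = 1 · 94 = 94
  d = 2: 𝟙(2) · Id(94/2) = 1 · 47 = 47
  d = 47: 𝟙(47) · Id(94/47) = 1 · 2 = 2
  d = 94: 𝟙(94) · Id(94/94) = 1 · 1 = 1
Summing: (𝟙 * Id)(94) = 94 + 47 + 2 + 1 = 144.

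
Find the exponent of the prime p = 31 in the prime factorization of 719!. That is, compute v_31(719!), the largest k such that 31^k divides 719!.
v_31(719!) = 23

Legendre's formula: v_p(n!) = Σ_{k ≥ 1} ⌊n / p^k⌋. For p = 31, n = 719, the terms are:
  ⌊719/31^1⌋ = ⌊719/31⌋ = 23
(the next term ⌊719/31^2⌋ = 0, terminating the sum). Summing: v_31(719!) = 23 = 23.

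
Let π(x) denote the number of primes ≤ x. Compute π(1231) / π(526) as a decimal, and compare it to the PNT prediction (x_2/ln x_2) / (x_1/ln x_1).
π(1231)/π(526) = 202/99 ≈ 2.0404;  PNT prediction ≈ 2.0606.

π(526) = 99 and π(1231) = 202, so π(1231)/π(526) ≈ 2.0404. The PNT-predicted ratio is (1231/ln(1231)) / (526/ln(526)) ≈ 2.0606. The two agree to within a few percent, as expected.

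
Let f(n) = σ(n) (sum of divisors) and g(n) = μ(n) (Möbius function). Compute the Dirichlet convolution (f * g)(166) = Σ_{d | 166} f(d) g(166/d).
(σ * μ)(166) = 166

Divisors of 166: [1, 2, 83, 166]. For each d | 166:
  d = 1: σ(1) · μ(166/1) = 1 · 1 = 1
  d = 2: σ(2) · μ(166/2) = 3 · -1 = -3
  d = 83: σ(83) · μ(166/83) = 84 · -1 = -84
  d = 166: σ(166) · μ(166/166) = 252 · 1 = 252
Summing: (σ * μ)(166) = 1 + -3 + -84 + 252 = 166.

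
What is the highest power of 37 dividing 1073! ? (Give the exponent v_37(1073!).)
v_37(1073!) = 29

Legendre's formula: v_p(n!) = Σ_{k ≥ 1} ⌊n / p^k⌋. For p = 37, n = 1073, the terms are:
  ⌊1073/37^1⌋ = ⌊1073/37⌋ = 29
(the next term ⌊1073/37^2⌋ = 0, terminating the sum). Summing: v_37(1073!) = 29 = 29.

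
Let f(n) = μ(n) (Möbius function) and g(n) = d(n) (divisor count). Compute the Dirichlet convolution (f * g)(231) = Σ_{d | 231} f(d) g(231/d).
(μ * d)(231) = 1

Divisors of 231: [1, 3, 7, 11, 21, 33, 77, 231]. For each d | 231:
  d = 1: μ(1) · d(231/1) = 1 · 8 = 8
  d = 3: μ(3) · d(231/3) = -1 · 4 = -4
  d = 7: μ(7) · d(231/7) = -1 · 4 = -4
  d = 11: μ(11) · d(231/11) = -1 · 4 = -4
  d = 21: μ(21) · d(231/21) = 1 · 2 = 2
  d = 33: μ(33) · d(231/33) = 1 · 2 = 2
  d = 77: μ(77) · d(231/77) = 1 · 2 = 2
  d = 231: μ(231) · d(231/231) = -1 · 1 = -1
Summing: (μ * d)(231) = 8 + -4 + -4 + -4 + 2 + 2 + 2 + -1 = 1.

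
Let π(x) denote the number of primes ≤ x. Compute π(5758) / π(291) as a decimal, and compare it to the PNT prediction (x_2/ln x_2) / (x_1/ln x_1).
π(5758)/π(291) = 757/61 ≈ 12.4098;  PNT prediction ≈ 12.9653.

π(291) = 61 and π(5758) = 757, so π(5758)/π(291) ≈ 12.4098. The PNT-predicted ratio is (5758/ln(5758)) / (291/ln(291)) ≈ 12.9653. The two agree to within a few percent, as expected.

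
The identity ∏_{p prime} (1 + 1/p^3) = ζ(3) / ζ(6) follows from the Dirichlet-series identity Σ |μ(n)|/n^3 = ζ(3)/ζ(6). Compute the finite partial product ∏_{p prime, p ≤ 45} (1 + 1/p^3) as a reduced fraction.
∏ = 77199709041125603078439960576/65340146372601957980502060935

The primes p ≤ 45 are [2, 3, 5, 7, 11, 13, 17, 19, 23, 29, 31, 37, 41, 43]. For each, (1 + 1/p^3) = (p^3 + 1)/p^3. Multiplying these fractions over p ∈ [2, 3, 5, 7, 11, 13, 17, 19, 23, 29, 31, 37, 41, 43] gives 77199709041125603078439960576/65340146372601957980502060935. (In the limit P → ∞ this tends to ζ(3)/ζ(6).)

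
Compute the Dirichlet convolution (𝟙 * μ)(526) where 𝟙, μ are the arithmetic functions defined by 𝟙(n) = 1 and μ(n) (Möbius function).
(𝟙 * μ)(526) = 0

Divisors of 526: [1, 2, 263, 526]. For each d | 526:
  d = 1: 𝟙(1) · μ(526/1) = 1 · 1 = 1
  d = 2: 𝟙(2) · μ(526/2) = 1 · -1 = -1
  d = 263: 𝟙(263) · μ(526/263) = 1 · -1 = -1
  d = 526: 𝟙(526) · μ(526/526) = 1 · 1 = 1
Summing: (𝟙 * μ)(526) = 1 + -1 + -1 + 1 = 0.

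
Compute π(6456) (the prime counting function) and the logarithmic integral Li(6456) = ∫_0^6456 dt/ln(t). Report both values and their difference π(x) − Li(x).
π(6456) = 838;  Li(6456) ≈ 852.61;  π(x) − Li(x) ≈ -14.61.

Direct count of primes ≤ 6456 gives π(6456) = 838. Numerical evaluation of the logarithmic integral gives Li(6456) ≈ 852.61. The difference π(x) − Li(x) ≈ -14.61 is typically negative for small/moderate x (Li(x) overestimates), though Littlewood's theorem shows this sign changes infinitely often.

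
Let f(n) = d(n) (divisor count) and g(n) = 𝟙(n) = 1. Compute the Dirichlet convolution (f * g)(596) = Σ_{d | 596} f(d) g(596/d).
(d * 𝟙)(596) = 18

Divisors of 596: [1, 2, 4, 149, 298, 596]. For each d | 596:
  d = 1: d(1) · 𝟙(596/1) = 1 · 1 = 1
  d = 2: d(2) · 𝟙(596/2) = 2 · 1 = 2
  d = 4: d(4) · 𝟙(596/4) = 3 · 1 = 3
  d = 149: d(149) · 𝟙(596/149) = 2 · 1 = 2
  d = 298: d(298) · 𝟙(596/298) = 4 · 1 = 4
  d = 596: d(596) · 𝟙(596/596) = 6 · 1 = 6
Summing: (d * 𝟙)(596) = 1 + 2 + 3 + 2 + 4 + 6 = 18.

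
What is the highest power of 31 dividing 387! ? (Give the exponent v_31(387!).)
v_31(387!) = 12

Legendre's formula: v_p(n!) = Σ_{k ≥ 1} ⌊n / p^k⌋. For p = 31, n = 387, the terms are:
  ⌊387/31^1⌋ = ⌊387/31⌋ = 12
(the next term ⌊387/31^2⌋ = 0, terminating the sum). Summing: v_31(387!) = 12 = 12.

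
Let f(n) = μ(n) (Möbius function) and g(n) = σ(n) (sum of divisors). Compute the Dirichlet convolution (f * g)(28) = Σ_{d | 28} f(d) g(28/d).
(μ * σ)(28) = 28

Divisors of 28: [1, 2, 4, 7, 14, 28]. For each d | 28:
  d = 1: μ(1) · σ(28/1) = 1 · 56 = 56
  d = 2: μ(2) · σ(28/2) = -1 · 24 = -24
  d = 4: μ(4) · σ(28/4) = 0 · 8 = 0
  d = 7: μ(7) · σ(28/7) = -1 · 7 = -7
  d = 14: μ(14) · σ(28/14) = 1 · 3 = 3
  d = 28: μ(28) · σ(28/28) = 0 · 1 = 0
Summing: (μ * σ)(28) = 56 + -24 + 0 + -7 + 3 + 0 = 28.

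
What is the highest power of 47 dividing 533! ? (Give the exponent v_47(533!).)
v_47(533!) = 11

Legendre's formula: v_p(n!) = Σ_{k ≥ 1} ⌊n / p^k⌋. For p = 47, n = 533, the terms are:
  ⌊533/47^1⌋ = ⌊533/47⌋ = 11
(the next term ⌊533/47^2⌋ = 0, terminating the sum). Summing: v_47(533!) = 11 = 11.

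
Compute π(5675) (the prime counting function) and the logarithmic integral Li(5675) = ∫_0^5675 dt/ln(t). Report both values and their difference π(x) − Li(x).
π(5675) = 747;  Li(5675) ≈ 762.94;  π(x) − Li(x) ≈ -15.94.

Direct count of primes ≤ 5675 gives π(5675) = 747. Numerical evaluation of the logarithmic integral gives Li(5675) ≈ 762.94. The difference π(x) − Li(x) ≈ -15.94 is typically negative for small/moderate x (Li(x) overestimates), though Littlewood's theorem shows this sign changes infinitely often.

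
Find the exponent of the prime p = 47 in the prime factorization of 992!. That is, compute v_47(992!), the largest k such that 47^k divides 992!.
v_47(992!) = 21

Legendre's formula: v_p(n!) = Σ_{k ≥ 1} ⌊n / p^k⌋. For p = 47, n = 992, the terms are:
  ⌊992/47^1⌋ = ⌊992/47⌋ = 21
(the next term ⌊992/47^2⌋ = 0, terminating the sum). Summing: v_47(992!) = 21 = 21.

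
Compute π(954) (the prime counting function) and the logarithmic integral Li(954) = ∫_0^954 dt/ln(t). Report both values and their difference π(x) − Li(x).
π(954) = 162;  Li(954) ≈ 170.93;  π(x) − Li(x) ≈ -8.93.

Direct count of primes ≤ 954 gives π(954) = 162. Numerical evaluation of the logarithmic integral gives Li(954) ≈ 170.93. The difference π(x) − Li(x) ≈ -8.93 is typically negative for small/moderate x (Li(x) overestimates), though Littlewood's theorem shows this sign changes infinitely often.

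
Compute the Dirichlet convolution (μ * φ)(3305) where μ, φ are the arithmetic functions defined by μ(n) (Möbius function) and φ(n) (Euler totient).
(μ * φ)(3305) = 1977

Divisors of 3305: [1, 5, 661, 3305]. For each d | 3305:
  d = 1: μ(1) · φ(3305/1) = 1 · 2640 = 2640
  d = 5: μ(5) · φ(3305/5) = -1 · 660 = -660
  d = 661: μ(661) · φ(3305/661) = -1 · 4 = -4
  d = 3305: μ(3305) · φ(3305/3305) = 1 · 1 = 1
Summing: (μ * φ)(3305) = 2640 + -660 + -4 + 1 = 1977.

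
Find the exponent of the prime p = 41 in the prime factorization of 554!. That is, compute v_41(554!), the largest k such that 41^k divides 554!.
v_41(554!) = 13

Legendre's formula: v_p(n!) = Σ_{k ≥ 1} ⌊n / p^k⌋. For p = 41, n = 554, the terms are:
  ⌊554/41^1⌋ = ⌊554/41⌋ = 13
(the next term ⌊554/41^2⌋ = 0, terminating the sum). Summing: v_41(554!) = 13 = 13.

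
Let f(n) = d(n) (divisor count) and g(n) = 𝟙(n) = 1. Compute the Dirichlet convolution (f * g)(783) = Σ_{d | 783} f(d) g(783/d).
(d * 𝟙)(783) = 30

Divisors of 783: [1, 3, 9, 27, 29, 87, 261, 783]. For each d | 783:
  d = 1: d(1) · 𝟙(783/1) = 1 · 1 = 1
  d = 3: d(3) · 𝟙(783/3) = 2 · 1 = 2
  d = 9: d(9) · 𝟙(783/9) = 3 · 1 = 3
  d = 27: d(27) · 𝟙(783/27) = 4 · 1 = 4
  d = 29: d(29) · 𝟙(783/29) = 2 · 1 = 2
  d = 87: d(87) · 𝟙(783/87) = 4 · 1 = 4
  d = 261: d(261) · 𝟙(783/261) = 6 · 1 = 6
  d = 783: d(783) · 𝟙(783/783) = 8 · 1 = 8
Summing: (d * 𝟙)(783) = 1 + 2 + 3 + 4 + 2 + 4 + 6 + 8 = 30.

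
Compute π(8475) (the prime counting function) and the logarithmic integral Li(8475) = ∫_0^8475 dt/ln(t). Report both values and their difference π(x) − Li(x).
π(8475) = 1059;  Li(8475) ≈ 1079.10;  π(x) − Li(x) ≈ -20.10.

Direct count of primes ≤ 8475 gives π(8475) = 1059. Numerical evaluation of the logarithmic integral gives Li(8475) ≈ 1079.10. The difference π(x) − Li(x) ≈ -20.10 is typically negative for small/moderate x (Li(x) overestimates), though Littlewood's theorem shows this sign changes infinitely often.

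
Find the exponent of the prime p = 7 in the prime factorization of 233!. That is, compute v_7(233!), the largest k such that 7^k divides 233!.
v_7(233!) = 37

Legendre's formula: v_p(n!) = Σ_{k ≥ 1} ⌊n / p^k⌋. For p = 7, n = 233, the terms are:
  ⌊233/7^1⌋ = ⌊233/7⌋ = 33
  ⌊233/7^2⌋ = ⌊233/49⌋ = 4
(the next term ⌊233/7^3⌋ = 0, terminating the sum). Summing: v_7(233!) = 33 + 4 = 37.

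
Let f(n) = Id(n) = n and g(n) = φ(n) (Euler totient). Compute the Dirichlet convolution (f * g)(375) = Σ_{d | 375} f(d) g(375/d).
(Id * φ)(375) = 2125

Divisors of 375: [1, 3, 5, 15, 25, 75, 125, 375]. For each d | 375:
  d = 1: Id(1) · φ(375/1) = 1 · 200 = 200
  d = 3: Id(3) · φ(375/3) = 3 · 100 = 300
  d = 5: Id(5) · φ(375/5) = 5 · 40 = 200
  d = 15: Id(15) · φ(375/15) = 15 · 20 = 300
  d = 25: Id(25) · φ(375/25) = 25 · 8 = 200
  d = 75: Id(75) · φ(375/75) = 75 · 4 = 300
  d = 125: Id(125) · φ(375/125) = 125 · 2 = 250
  d = 375: Id(375) · φ(375/375) = 375 · 1 = 375
Summing: (Id * φ)(375) = 200 + 300 + 200 + 300 + 200 + 300 + 250 + 375 = 2125.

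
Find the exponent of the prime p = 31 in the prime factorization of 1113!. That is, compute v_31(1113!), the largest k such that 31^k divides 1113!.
v_31(1113!) = 36

Legendre's formula: v_p(n!) = Σ_{k ≥ 1} ⌊n / p^k⌋. For p = 31, n = 1113, the terms are:
  ⌊1113/31^1⌋ = ⌊1113/31⌋ = 35
  ⌊1113/31^2⌋ = ⌊1113/961⌋ = 1
(the next term ⌊1113/31^3⌋ = 0, terminating the sum). Summing: v_31(1113!) = 35 + 1 = 36.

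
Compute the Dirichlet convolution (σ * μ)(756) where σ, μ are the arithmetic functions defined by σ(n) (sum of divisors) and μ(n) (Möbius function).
(σ * μ)(756) = 756

Divisors of 756: [1, 2, 3, 4, 6, 7, 9, 12, 14, 18, 21, 27, 28, 36, 42, 54, 63, 84, 108, 126, 189, 252, 378, 756]. For each d | 756:
  d = 1: σ(1) · μ(756/1) = 1 · 0 = 0
  d = 2: σ(2) · μ(756/2) = 3 · 0 = 0
  d = 3: σ(3) · μ(756/3) = 4 · 0 = 0
  d = 4: σ(4) · μ(756/4) = 7 · 0 = 0
  d = 6: σ(6) · μ(756/6) = 12 · 0 = 0
  d = 7: σ(7) · μ(756/7) = 8 · 0 = 0
  d = 9: σ(9) · μ(756/9) = 13 · 0 = 0
  d = 12: σ(12) · μ(756/12) = 28 · 0 = 0
  d = 14: σ(14) · μ(756/14) = 24 · 0 = 0
  d = 18: σ(18) · μ(756/18) = 39 · -1 = -39
  d = 21: σ(21) · μ(756/21) = 32 · 0 = 0
  d = 27: σ(27) · μ(756/27) = 40 · 0 = 0
  d = 28: σ(28) · μ(756/28) = 56 · 0 = 0
  d = 36: σ(36) · μ(756/36) = 91 · 1 = 91
  d = 42: σ(42) · μ(756/42) = 96 · 0 = 0
  d = 54: σ(54) · μ(756/54) = 120 · 1 = 120
  d = 63: σ(63) · μ(756/63) = 104 · 0 = 0
  d = 84: σ(84) · μ(756/84) = 224 · 0 = 0
  d = 108: σ(108) · μ(756/108) = 280 · -1 = -280
  d = 126: σ(126) · μ(756/126) = 312 · 1 = 312
  d = 189: σ(189) · μ(756/189) = 320 · 0 = 0
  d = 252: σ(252) · μ(756/252) = 728 · -1 = -728
  d = 378: σ(378) · μ(756/378) = 960 · -1 = -960
  d = 756: σ(756) · μ(756/756) = 2240 · 1 = 2240
Summing: (σ * μ)(756) = 0 + 0 + 0 + 0 + 0 + 0 + 0 + 0 + 0 + -39 + 0 + 0 + 0 + 91 + 0 + 120 + 0 + 0 + -280 + 312 + 0 + -728 + -960 + 2240 = 756.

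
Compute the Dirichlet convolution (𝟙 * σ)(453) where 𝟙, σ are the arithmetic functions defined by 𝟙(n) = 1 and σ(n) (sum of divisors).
(𝟙 * σ)(453) = 765

Divisors of 453: [1, 3, 151, 453]. For each d | 453:
  d = 1: 𝟙(1) · σ(453/1) = 1 · 608 = 608
  d = 3: 𝟙(3) · σ(453/3) = 1 · 152 = 152
  d = 151: 𝟙(151) · σ(453/151) = 1 · 4 = 4
  d = 453: 𝟙(453) · σ(453/453) = 1 · 1 = 1
Summing: (𝟙 * σ)(453) = 608 + 152 + 4 + 1 = 765.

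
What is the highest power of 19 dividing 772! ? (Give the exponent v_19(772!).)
v_19(772!) = 42

Legendre's formula: v_p(n!) = Σ_{k ≥ 1} ⌊n / p^k⌋. For p = 19, n = 772, the terms are:
  ⌊772/19^1⌋ = ⌊772/19⌋ = 40
  ⌊772/19^2⌋ = ⌊772/361⌋ = 2
(the next term ⌊772/19^3⌋ = 0, terminating the sum). Summing: v_19(772!) = 40 + 2 = 42.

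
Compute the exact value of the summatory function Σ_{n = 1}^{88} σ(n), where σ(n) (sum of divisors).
Σ_{n ≤ 88} σ(n) = 6409

Compute σ(n) for each 1 ≤ n ≤ 88: σ(1) = 1, σ(2) = 3, σ(3) = 4, σ(4) = 7, σ(5) = 6, σ(6) = 12, σ(7) = 8, σ(8) = 15, σ(9) = 13, σ(10) = 18, σ(11) = 12, σ(12) = 28, σ(13) = 14, σ(14) = 24, σ(15) = 24, σ(16) = 31, σ(17) = 18, σ(18) = 39, σ(19) = 20, σ(20) = 42, σ(21) = 32, σ(22) = 36, σ(23) = 24, σ(24) = 60, σ(25) = 31, σ(26) = 42, σ(27) = 40, σ(28) = 56, σ(29) = 30, σ(30) = 72, σ(31) = 32, σ(32) = 63, σ(33) = 48, σ(34) = 54, σ(35) = 48, σ(36) = 91, σ(37) = 38, σ(38) = 60, σ(39) = 56, σ(40) = 90, σ(41) = 42, σ(42) = 96, σ(43) = 44, σ(44) = 84, σ(45) = 78, σ(46) = 72, σ(47) = 48, σ(48) = 124, σ(49) = 57, σ(50) = 93, σ(51) = 72, σ(52) = 98, σ(53) = 54, σ(54) = 120, σ(55) = 72, σ(56) = 120, σ(57) = 80, σ(58) = 90, σ(59) = 60, σ(60) = 168, σ(61) = 62, σ(62) = 96, σ(63) = 104, σ(64) = 127, σ(65) = 84, σ(66) = 144, σ(67) = 68, σ(68) = 126, σ(69) = 96, σ(70) = 144, σ(71) = 72, σ(72) = 195, σ(73) = 74, σ(74) = 114, σ(75) = 124, σ(76) = 140, σ(77) = 96, σ(78) = 168, σ(79) = 80, σ(80) = 186, σ(81) = 121, σ(82) = 126, σ(83) = 84, σ(84) = 224, σ(85) = 108, σ(86) = 132, σ(87) = 120, σ(88) = 180. Summing all 88 values: 6409. (Average order: Σ_{n ≤ x} σ(n) ~ (π²/12) x². For x = 88, (π²/12)·88² ≈ 6369.18.)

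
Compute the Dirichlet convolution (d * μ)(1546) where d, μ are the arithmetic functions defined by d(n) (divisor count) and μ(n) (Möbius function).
(d * μ)(1546) = 1

Divisors of 1546: [1, 2, 773, 1546]. For each d | 1546:
  d = 1: d(1) · μ(1546/1) = 1 · 1 = 1
  d = 2: d(2) · μ(1546/2) = 2 · -1 = -2
  d = 773: d(773) · μ(1546/773) = 2 · -1 = -2
  d = 1546: d(1546) · μ(1546/1546) = 4 · 1 = 4
Summing: (d * μ)(1546) = 1 + -2 + -2 + 4 = 1.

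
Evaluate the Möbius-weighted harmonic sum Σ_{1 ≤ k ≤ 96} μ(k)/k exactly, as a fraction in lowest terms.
Σ μ(k)/k = 164165993590198279544427554326659/3961456982724258461775089600226385

Values of μ(k) for 1 ≤ k ≤ 96: μ(1) = 1, μ(2) = -1, μ(3) = -1, μ(5) = -1, μ(6) = 1, μ(7) = -1, μ(10) = 1, μ(11) = -1, μ(13) = -1, μ(14) = 1, μ(15) = 1, μ(17) = -1, μ(19) = -1, μ(21) = 1, μ(22) = 1, μ(23) = -1, μ(26) = 1, μ(29) = -1, μ(30) = -1, μ(31) = -1, μ(33) = 1, μ(34) = 1, μ(35) = 1, μ(37) = -1, μ(38) = 1, μ(39) = 1, μ(41) = -1, μ(42) = -1, μ(43) = -1, μ(46) = 1, μ(47) = -1, μ(51) = 1, μ(53) = -1, μ(55) = 1, μ(57) = 1, μ(58) = 1, μ(59) = -1, μ(61) = -1, μ(62) = 1, μ(65) = 1, μ(66) = -1, μ(67) = -1, μ(69) = 1, μ(70) = -1, μ(71) = -1, μ(73) = -1, μ(74) = 1, μ(77) = 1, μ(78) = -1, μ(79) = -1, μ(82) = 1, μ(83) = -1, μ(85) = 1, μ(86) = 1, μ(87) = 1, μ(89) = -1, μ(91) = 1, μ(93) = 1, μ(94) = 1, μ(95) = 1, with μ = 0 on non-squarefree integers. Summing μ(k)/k for k where μ(k) ≠ 0 gives 164165993590198279544427554326659/3961456982724258461775089600226385 ≈ 0.0414. (PNT ⟺ this sum → 0 as n → ∞.)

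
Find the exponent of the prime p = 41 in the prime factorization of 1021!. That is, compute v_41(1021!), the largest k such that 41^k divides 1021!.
v_41(1021!) = 24

Legendre's formula: v_p(n!) = Σ_{k ≥ 1} ⌊n / p^k⌋. For p = 41, n = 1021, the terms are:
  ⌊1021/41^1⌋ = ⌊1021/41⌋ = 24
(the next term ⌊1021/41^2⌋ = 0, terminating the sum). Summing: v_41(1021!) = 24 = 24.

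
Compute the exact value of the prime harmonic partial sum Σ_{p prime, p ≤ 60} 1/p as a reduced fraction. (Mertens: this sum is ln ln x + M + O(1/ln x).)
Σ 1/p = 3263815694539731437539/1922760350154212639070

π(60) = 17, so the primes ≤ 60 are [2, 3, 5, 7, 11, 13, 17, 19, 23, 29, 31, 37, 41, 43, 47, 53, 59]. Summing 1/p over these primes: 3263815694539731437539/1922760350154212639070 ≈ 1.6975. Mertens estimate ln ln(60) + 0.2615 ≈ 1.6711.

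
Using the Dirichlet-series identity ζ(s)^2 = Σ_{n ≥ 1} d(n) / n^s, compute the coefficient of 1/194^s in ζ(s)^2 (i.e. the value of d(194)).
d(194) = 4

ζ(s)^2 = (Σ 1/m^s)(Σ 1/k^s). The coefficient of 1/n^s in the product is the number of ordered pairs (m, k) with mk = n, which equals d(n). For n = 194, divisors are [1, 2, 97, 194], so d(194) = 4.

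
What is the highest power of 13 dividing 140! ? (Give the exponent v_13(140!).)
v_13(140!) = 10

Legendre's formula: v_p(n!) = Σ_{k ≥ 1} ⌊n / p^k⌋. For p = 13, n = 140, the terms are:
  ⌊140/13^1⌋ = ⌊140/13⌋ = 10
(the next term ⌊140/13^2⌋ = 0, terminating the sum). Summing: v_13(140!) = 10 = 10.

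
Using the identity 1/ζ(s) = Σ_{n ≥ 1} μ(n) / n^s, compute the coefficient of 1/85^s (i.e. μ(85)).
μ(85) = 1

Factor n = 85 = 5 · 17. μ(n) = 0 if any exponent ≥ 2 (not squarefree); otherwise μ(n) = (−1)^{ω(n)} where ω(n) is the number of distinct prime factors. Applying: μ(85) = 1.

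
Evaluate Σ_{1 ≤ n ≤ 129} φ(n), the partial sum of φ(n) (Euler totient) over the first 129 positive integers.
Σ_{n ≤ 129} φ(n) = 5106

Compute φ(n) for each 1 ≤ n ≤ 129: φ(1) = 1, φ(2) = 1, φ(3) = 2, φ(4) = 2, φ(5) = 4, φ(6) = 2, φ(7) = 6, φ(8) = 4, φ(9) = 6, φ(10) = 4, φ(11) = 10, φ(12) = 4, φ(13) = 12, φ(14) = 6, φ(15) = 8, φ(16) = 8, φ(17) = 16, φ(18) = 6, φ(19) = 18, φ(20) = 8, φ(21) = 12, φ(22) = 10, φ(23) = 22, φ(24) = 8, φ(25) = 20, φ(26) = 12, φ(27) = 18, φ(28) = 12, φ(29) = 28, φ(30) = 8, φ(31) = 30, φ(32) = 16, φ(33) = 20, φ(34) = 16, φ(35) = 24, φ(36) = 12, φ(37) = 36, φ(38) = 18, φ(39) = 24, φ(40) = 16, φ(41) = 40, φ(42) = 12, φ(43) = 42, φ(44) = 20, φ(45) = 24, φ(46) = 22, φ(47) = 46, φ(48) = 16, φ(49) = 42, φ(50) = 20, φ(51) = 32, φ(52) = 24, φ(53) = 52, φ(54) = 18, φ(55) = 40, φ(56) = 24, φ(57) = 36, φ(58) = 28, φ(59) = 58, φ(60) = 16, φ(61) = 60, φ(62) = 30, φ(63) = 36, φ(64) = 32, φ(65) = 48, φ(66) = 20, φ(67) = 66, φ(68) = 32, φ(69) = 44, φ(70) = 24, φ(71) = 70, φ(72) = 24, φ(73) = 72, φ(74) = 36, φ(75) = 40, φ(76) = 36, φ(77) = 60, φ(78) = 24, φ(79) = 78, φ(80) = 32, φ(81) = 54, φ(82) = 40, φ(83) = 82, φ(84) = 24, φ(85) = 64, φ(86) = 42, φ(87) = 56, φ(88) = 40, φ(89) = 88, φ(90) = 24, φ(91) = 72, φ(92) = 44, φ(93) = 60, φ(94) = 46, φ(95) = 72, φ(96) = 32, φ(97) = 96, φ(98) = 42, φ(99) = 60, φ(100) = 40, φ(101) = 100, φ(102) = 32, φ(103) = 102, φ(104) = 48, φ(105) = 48, φ(106) = 52, φ(107) = 106, φ(108) = 36, φ(109) = 108, φ(110) = 40, φ(111) = 72, φ(112) = 48, φ(113) = 112, φ(114) = 36, φ(115) = 88, φ(116) = 56, φ(117) = 72, φ(118) = 58, φ(119) = 96, φ(120) = 32, φ(121) = 110, φ(122) = 60, φ(123) = 80, φ(124) = 60, φ(125) = 100, φ(126) = 36, φ(127) = 126, φ(128) = 64, φ(129) = 84. Summing all 129 values: 5106. (Average order: Σ_{n ≤ x} φ(n) ~ (3/π²) x². For x = 129, (3/π²)·129² ≈ 5058.26.)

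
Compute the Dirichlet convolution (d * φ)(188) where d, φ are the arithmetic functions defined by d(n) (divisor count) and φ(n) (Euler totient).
(d * φ)(188) = 336

Divisors of 188: [1, 2, 4, 47, 94, 188]. For each d | 188:
  d = 1: d(1) · φ(188/1) = 1 · 92 = 92
  d = 2: d(2) · φ(188/2) = 2 · 46 = 92
  d = 4: d(4) · φ(188/4) = 3 · 46 = 138
  d = 47: d(47) · φ(188/47) = 2 · 2 = 4
  d = 94: d(94) · φ(188/94) = 4 · 1 = 4
  d = 188: d(188) · φ(188/188) = 6 · 1 = 6
Summing: (d * φ)(188) = 92 + 92 + 138 + 4 + 4 + 6 = 336.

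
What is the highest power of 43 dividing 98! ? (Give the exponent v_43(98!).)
v_43(98!) = 2

Legendre's formula: v_p(n!) = Σ_{k ≥ 1} ⌊n / p^k⌋. For p = 43, n = 98, the terms are:
  ⌊98/43^1⌋ = ⌊98/43⌋ = 2
(the next term ⌊98/43^2⌋ = 0, terminating the sum). Summing: v_43(98!) = 2 = 2.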